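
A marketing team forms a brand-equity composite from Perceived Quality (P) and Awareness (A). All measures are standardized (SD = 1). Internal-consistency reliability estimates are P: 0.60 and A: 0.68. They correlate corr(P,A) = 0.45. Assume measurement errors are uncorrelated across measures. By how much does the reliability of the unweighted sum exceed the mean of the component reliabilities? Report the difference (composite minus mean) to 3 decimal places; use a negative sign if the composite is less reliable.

0.112

Var(sum) = 2 + 0.9 = 2.9; true-score variance = 1.28 + 0.9 = 2.18; composite reliability = 0.7517.
Mean component reliability = 0.6400.
Difference = 0.7517 − 0.6400 = 0.112.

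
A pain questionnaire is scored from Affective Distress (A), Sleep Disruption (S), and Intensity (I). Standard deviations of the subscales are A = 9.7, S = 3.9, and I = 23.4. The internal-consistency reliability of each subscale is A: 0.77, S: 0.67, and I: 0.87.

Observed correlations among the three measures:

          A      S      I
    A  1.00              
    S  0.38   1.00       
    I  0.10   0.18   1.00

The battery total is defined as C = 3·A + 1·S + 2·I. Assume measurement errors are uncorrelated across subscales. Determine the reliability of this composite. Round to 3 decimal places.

0.861

Var(C) = 3²·9.7² + 3.9² + 2²·23.4² + 2·[3·9.7·3.9·0.38 + 6·9.7·23.4·0.10 + 2·3.9·23.4·0.18] = 3052.26 + 424.336 = 3476.6.
With uncorrelated errors the cross-covariances are all true-score covariance, so they carry over unchanged; only the diagonal terms shrink to ρᵢσᵢ².
True-score variance = [3²·9.7²·0.77 + 3.9²·0.67 + 2²·23.4²·0.87] + 424.336 = 2567.74 + 424.336 = 2992.08.
Reliability = 2992.08 / 3476.6 = 0.861.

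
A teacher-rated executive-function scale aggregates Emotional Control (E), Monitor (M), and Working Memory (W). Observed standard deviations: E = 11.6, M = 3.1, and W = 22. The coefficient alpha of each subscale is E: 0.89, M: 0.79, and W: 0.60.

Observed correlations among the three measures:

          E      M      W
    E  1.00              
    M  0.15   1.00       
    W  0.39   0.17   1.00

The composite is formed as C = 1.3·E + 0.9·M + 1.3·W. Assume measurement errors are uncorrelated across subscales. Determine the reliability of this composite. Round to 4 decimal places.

Var(C) = 1.3²·11.6² + 0.9²·3.1² + 1.3²·22² + 2·[1.17·11.6·3.1·0.15 + 1.69·11.6·22·0.39 + 1.17·3.1·22·0.17] = 1053.15 + 376.157 = 1429.31.
Because errors are independent across components, Cov(Tᵢ,Tⱼ) = Cov(Xᵢ,Xⱼ); the off-diagonal part of the true-score variance is the same as above.
True-score variance = [1.3²·11.6²·0.89 + 0.9²·3.1²·0.79 + 1.3²·22²·0.60] + 376.157 = 699.317 + 376.157 = 1075.47.
Reliability = 1075.47 / 1429.31 = 0.7524.

0.7524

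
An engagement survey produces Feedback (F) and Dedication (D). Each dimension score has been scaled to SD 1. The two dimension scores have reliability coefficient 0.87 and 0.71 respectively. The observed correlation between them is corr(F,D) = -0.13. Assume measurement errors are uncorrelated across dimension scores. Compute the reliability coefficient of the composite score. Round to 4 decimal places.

Var(F+D) = 2 + 2·[(-0.13)] = 2 − 0.26 = 1.74.
Because errors are independent across components, Cov(Tᵢ,Tⱼ) = Cov(Xᵢ,Xⱼ); the off-diagonal part of the true-score variance is the same as above.
True-score variance = [0.87 + 0.71] − 0.26 = 1.58 − 0.26 = 1.32.
Reliability = 1.32 / 1.74 = 0.7586.

0.7586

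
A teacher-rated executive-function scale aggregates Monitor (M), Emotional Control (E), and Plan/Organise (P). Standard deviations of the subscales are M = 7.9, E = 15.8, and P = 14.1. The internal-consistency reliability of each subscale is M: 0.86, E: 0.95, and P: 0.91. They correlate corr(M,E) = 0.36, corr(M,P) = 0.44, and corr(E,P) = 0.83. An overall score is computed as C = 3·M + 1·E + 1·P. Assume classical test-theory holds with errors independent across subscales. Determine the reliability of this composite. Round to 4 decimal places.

0.9439

Var(C) = 3²·7.9² + 15.8² + 14.1² + 2·[3·7.9·15.8·0.36 + 3·7.9·14.1·0.44 + 15.8·14.1·0.83] = 1010.14 + 933.496 = 1943.64.
Under uncorrelated errors the observed covariances equal the true-score covariances, so only the own-variance terms attenuate.
True-score variance = [3²·7.9²·0.86 + 15.8²·0.95 + 14.1²·0.91] + 933.496 = 901.129 + 933.496 = 1834.62.
Reliability = 1834.62 / 1943.64 = 0.9439.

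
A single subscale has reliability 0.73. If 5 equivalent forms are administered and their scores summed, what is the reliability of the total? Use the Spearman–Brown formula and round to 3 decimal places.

0.931

ρ_k = kρ / (1 + (k−1)ρ) = 5·0.73 / (1 + 4·0.73) = 3.650 / 3.920 = 0.931.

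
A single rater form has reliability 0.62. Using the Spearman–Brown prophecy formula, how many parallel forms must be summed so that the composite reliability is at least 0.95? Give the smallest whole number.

k ≥ ρ*(1−ρ₁)/(ρ₁(1−ρ*)) = 0.95·0.38 / (0.62·0.05) = 11.645.
Smallest integer k = 12.

12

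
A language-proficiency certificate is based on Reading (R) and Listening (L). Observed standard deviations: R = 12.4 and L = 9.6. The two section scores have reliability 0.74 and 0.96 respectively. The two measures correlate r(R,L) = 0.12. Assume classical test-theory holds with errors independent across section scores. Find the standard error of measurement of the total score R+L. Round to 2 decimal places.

Var(total) = 245.92 + 28.5696 = 274.49.
True-score variance = 202.256 + 28.5696 = 230.826, so reliability = 0.8409.
Error variance = 274.49 − 230.826 = 43.664; SEM = √43.664 = 6.61.

6.61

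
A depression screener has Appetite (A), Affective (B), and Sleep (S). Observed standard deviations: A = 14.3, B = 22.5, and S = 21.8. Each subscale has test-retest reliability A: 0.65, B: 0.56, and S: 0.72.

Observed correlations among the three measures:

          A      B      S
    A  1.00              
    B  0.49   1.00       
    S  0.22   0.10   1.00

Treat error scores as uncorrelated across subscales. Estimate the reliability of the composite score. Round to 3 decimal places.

Var(A+B+S) = 14.3² + 22.5² + 21.8² + 2·[14.3·22.5·0.49 + 14.3·21.8·0.22 + 22.5·21.8·0.10] = 1185.98 + 550.581 = 1736.56.
Under uncorrelated errors the observed covariances equal the true-score covariances, so only the own-variance terms attenuate.
True-score variance = [14.3²·0.65 + 22.5²·0.56 + 21.8²·0.72] + 550.581 = 758.591 + 550.581 = 1309.17.
Reliability = 1309.17 / 1736.56 = 0.754.

0.754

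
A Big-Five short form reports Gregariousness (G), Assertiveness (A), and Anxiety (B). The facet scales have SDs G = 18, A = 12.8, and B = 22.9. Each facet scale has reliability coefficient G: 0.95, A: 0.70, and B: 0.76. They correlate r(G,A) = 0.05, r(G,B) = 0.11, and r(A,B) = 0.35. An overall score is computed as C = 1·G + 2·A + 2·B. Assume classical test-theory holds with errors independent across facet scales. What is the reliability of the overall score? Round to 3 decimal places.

0.826

Var(C) = 18² + 2²·12.8² + 2²·22.9² + 2·[2·18·12.8·0.05 + 2·18·22.9·0.11 + 4·12.8·22.9·0.35] = 3077 + 1048.18 = 4125.18.
Because errors are independent across components, Cov(Tᵢ,Tⱼ) = Cov(Xᵢ,Xⱼ); the off-diagonal part of the true-score variance is the same as above.
True-score variance = [18²·0.95 + 2²·12.8²·0.70 + 2²·22.9²·0.76] + 1048.18 = 2360.76 + 1048.18 = 3408.94.
Reliability = 3408.94 / 4125.18 = 0.826.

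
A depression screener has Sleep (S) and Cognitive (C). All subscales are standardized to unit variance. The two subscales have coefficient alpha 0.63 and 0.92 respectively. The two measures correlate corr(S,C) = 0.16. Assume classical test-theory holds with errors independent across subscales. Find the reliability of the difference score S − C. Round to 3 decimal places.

Var(S−C) = 1 + 1 − 2·0.16 = 2 − 0.32 = 1.68.
With uncorrelated errors the cross-covariances are all true-score covariance, so they carry over unchanged; only the diagonal terms shrink to ρᵢσᵢ².
True-score variance = [0.63 + 0.92] − 0.32 = 1.55 − 0.32 = 1.23.
Reliability = 1.23 / 1.68 = 0.732.

0.732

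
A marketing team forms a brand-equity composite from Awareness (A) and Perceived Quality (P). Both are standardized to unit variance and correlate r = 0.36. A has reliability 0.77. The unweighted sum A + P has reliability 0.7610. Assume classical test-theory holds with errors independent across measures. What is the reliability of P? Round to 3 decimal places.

0.580

Var(A+P) = 2 + 2·0.36 = 2.720.
True-score variance = ρ_A + ρ_P + 2·0.36, so 0.7610 = (0.77 + ρ_P + 0.72) / 2.720.
ρ_P = 0.7610·2.720 − 0.77 − 0.72 = 0.580.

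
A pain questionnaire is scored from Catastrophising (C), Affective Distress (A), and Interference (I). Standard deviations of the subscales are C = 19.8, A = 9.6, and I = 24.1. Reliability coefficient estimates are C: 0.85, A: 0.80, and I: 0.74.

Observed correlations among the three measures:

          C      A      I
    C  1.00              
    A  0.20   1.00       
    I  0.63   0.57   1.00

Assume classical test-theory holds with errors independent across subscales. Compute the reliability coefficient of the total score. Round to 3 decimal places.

Var(C+A+I) = 19.8² + 9.6² + 24.1² + 2·[19.8·9.6·0.20 + 19.8·24.1·0.63 + 9.6·24.1·0.57] = 1065.01 + 941.029 = 2006.04.
Under uncorrelated errors the observed covariances equal the true-score covariances, so only the own-variance terms attenuate.
True-score variance = [19.8²·0.85 + 9.6²·0.80 + 24.1²·0.74] + 941.029 = 836.761 + 941.029 = 1777.79.
Reliability = 1777.79 / 2006.04 = 0.886.

0.886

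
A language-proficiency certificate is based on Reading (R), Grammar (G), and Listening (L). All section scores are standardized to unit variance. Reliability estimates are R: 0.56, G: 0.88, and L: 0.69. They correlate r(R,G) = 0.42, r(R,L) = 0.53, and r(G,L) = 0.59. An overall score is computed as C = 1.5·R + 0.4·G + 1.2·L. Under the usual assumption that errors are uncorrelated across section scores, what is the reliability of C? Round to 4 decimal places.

Var(C) = 1.5² + 0.4² + 1.2² + 2·[0.6·0.42 + 1.8·0.53 + 0.48·0.59] = 3.85 + 2.9784 = 6.8284.
Under uncorrelated errors the observed covariances equal the true-score covariances, so only the own-variance terms attenuate.
True-score variance = [1.5²·0.56 + 0.4²·0.88 + 1.2²·0.69] + 2.9784 = 2.3944 + 2.9784 = 5.3728.
Reliability = 5.3728 / 6.8284 = 0.7868.

0.7868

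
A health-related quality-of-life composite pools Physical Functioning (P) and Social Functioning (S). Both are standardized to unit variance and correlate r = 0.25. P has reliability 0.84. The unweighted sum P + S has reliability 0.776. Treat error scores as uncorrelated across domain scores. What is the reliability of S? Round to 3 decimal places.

0.600

Var(P+S) = 2 + 2·0.25 = 2.500.
True-score variance = ρ_P + ρ_S + 2·0.25, so 0.776 = (0.84 + ρ_S + 0.50) / 2.500.
ρ_S = 0.776·2.500 − 0.84 − 0.50 = 0.600.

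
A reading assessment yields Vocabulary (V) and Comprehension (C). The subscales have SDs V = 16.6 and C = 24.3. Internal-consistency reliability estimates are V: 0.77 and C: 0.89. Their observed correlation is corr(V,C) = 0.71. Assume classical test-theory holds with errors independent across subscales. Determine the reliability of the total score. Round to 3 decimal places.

0.911

Var(V+C) = 16.6² + 24.3² + 2·[16.6·24.3·0.71] = 866.05 + 572.8 = 1438.85.
Under uncorrelated errors the observed covariances equal the true-score covariances, so only the own-variance terms attenuate.
True-score variance = [16.6²·0.77 + 24.3²·0.89] + 572.8 = 737.717 + 572.8 = 1310.52.
Reliability = 1310.52 / 1438.85 = 0.911.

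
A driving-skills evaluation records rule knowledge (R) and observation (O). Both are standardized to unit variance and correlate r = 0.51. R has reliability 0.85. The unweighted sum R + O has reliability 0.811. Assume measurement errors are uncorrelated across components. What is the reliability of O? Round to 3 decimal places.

0.579

Var(R+O) = 2 + 2·0.51 = 3.020.
True-score variance = ρ_R + ρ_O + 2·0.51, so 0.811 = (0.85 + ρ_O + 1.02) / 3.020.
ρ_O = 0.811·3.020 − 0.85 − 1.02 = 0.579.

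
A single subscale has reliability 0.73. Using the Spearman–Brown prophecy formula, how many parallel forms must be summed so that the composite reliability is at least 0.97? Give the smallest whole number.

k ≥ ρ*(1−ρ₁)/(ρ₁(1−ρ*)) = 0.97·0.27 / (0.73·0.03) = 11.959.
Smallest integer k = 12.

12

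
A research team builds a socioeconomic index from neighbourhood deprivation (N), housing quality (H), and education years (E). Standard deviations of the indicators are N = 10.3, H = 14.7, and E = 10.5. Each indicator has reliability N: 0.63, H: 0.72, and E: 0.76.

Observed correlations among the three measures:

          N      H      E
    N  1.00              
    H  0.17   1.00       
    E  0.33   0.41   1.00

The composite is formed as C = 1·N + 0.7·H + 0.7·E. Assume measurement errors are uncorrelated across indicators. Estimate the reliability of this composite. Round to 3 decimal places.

0.802

Var(C) = 10.3² + 0.7²·14.7² + 0.7²·10.5² + 2·[0.7·10.3·14.7·0.17 + 0.7·10.3·10.5·0.33 + 0.49·14.7·10.5·0.41] = 265.997 + 148.019 = 414.015.
Because errors are independent across components, Cov(Tᵢ,Tⱼ) = Cov(Xᵢ,Xⱼ); the off-diagonal part of the true-score variance is the same as above.
True-score variance = [10.3²·0.63 + 0.7²·14.7²·0.72 + 0.7²·10.5²·0.76] + 148.019 = 184.13 + 148.019 = 332.149.
Reliability = 332.149 / 414.015 = 0.802.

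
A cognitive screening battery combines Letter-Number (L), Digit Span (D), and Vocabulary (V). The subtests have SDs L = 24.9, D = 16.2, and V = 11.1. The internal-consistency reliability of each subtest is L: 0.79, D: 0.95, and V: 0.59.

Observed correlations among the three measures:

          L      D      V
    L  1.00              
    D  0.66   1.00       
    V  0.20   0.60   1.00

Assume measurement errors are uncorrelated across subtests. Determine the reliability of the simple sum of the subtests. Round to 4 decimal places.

0.8960

Var(L+D+V) = 24.9² + 16.2² + 11.1² + 2·[24.9·16.2·0.66 + 24.9·11.1·0.20 + 16.2·11.1·0.60] = 1005.66 + 858.802 = 1864.46.
Because errors are independent across components, Cov(Tᵢ,Tⱼ) = Cov(Xᵢ,Xⱼ); the off-diagonal part of the true-score variance is the same as above.
True-score variance = [24.9²·0.79 + 16.2²·0.95 + 11.1²·0.59] + 858.802 = 811.82 + 858.802 = 1670.62.
Reliability = 1670.62 / 1864.46 = 0.8960.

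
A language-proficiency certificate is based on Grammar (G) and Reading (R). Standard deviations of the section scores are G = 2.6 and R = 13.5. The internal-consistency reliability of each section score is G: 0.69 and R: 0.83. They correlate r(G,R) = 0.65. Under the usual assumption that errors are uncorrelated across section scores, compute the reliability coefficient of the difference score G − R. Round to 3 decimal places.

Var(G−R) = 2.6² + 13.5² − 2·2.6·13.5·0.65 = 189.01 − 45.63 = 143.38.
With uncorrelated errors the cross-covariances are all true-score covariance, so they carry over unchanged; only the diagonal terms shrink to ρᵢσᵢ².
True-score variance = [2.6²·0.69 + 13.5²·0.83] − 45.63 = 155.932 − 45.63 = 110.302.
Reliability = 110.302 / 143.38 = 0.769.

0.769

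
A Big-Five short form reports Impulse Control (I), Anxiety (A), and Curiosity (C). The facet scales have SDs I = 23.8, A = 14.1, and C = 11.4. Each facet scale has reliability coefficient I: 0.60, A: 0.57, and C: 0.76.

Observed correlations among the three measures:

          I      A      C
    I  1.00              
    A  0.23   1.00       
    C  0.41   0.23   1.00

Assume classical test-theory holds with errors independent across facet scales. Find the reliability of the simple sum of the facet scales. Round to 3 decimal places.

0.745

Var(I+A+C) = 23.8² + 14.1² + 11.4² + 2·[23.8·14.1·0.23 + 23.8·11.4·0.41 + 14.1·11.4·0.23] = 895.21 + 450.79 = 1346.
Under uncorrelated errors the observed covariances equal the true-score covariances, so only the own-variance terms attenuate.
True-score variance = [23.8²·0.60 + 14.1²·0.57 + 11.4²·0.76] + 450.79 = 551.955 + 450.79 = 1002.74.
Reliability = 1002.74 / 1346 = 0.745.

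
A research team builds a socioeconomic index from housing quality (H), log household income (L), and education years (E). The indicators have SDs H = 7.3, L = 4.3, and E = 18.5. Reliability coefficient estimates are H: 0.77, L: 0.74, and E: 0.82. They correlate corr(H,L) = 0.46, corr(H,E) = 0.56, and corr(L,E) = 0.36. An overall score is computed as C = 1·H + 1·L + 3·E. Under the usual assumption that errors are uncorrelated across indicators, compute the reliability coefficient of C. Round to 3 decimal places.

0.850

Var(C) = 7.3² + 4.3² + 3²·18.5² + 2·[7.3·4.3·0.46 + 3·7.3·18.5·0.56 + 3·4.3·18.5·0.36] = 3152.03 + 654.475 = 3806.5.
Because errors are independent across components, Cov(Tᵢ,Tⱼ) = Cov(Xᵢ,Xⱼ); the off-diagonal part of the true-score variance is the same as above.
True-score variance = [7.3²·0.77 + 4.3²·0.74 + 3²·18.5²·0.82] + 654.475 = 2580.52 + 654.475 = 3235.
Reliability = 3235 / 3806.5 = 0.850.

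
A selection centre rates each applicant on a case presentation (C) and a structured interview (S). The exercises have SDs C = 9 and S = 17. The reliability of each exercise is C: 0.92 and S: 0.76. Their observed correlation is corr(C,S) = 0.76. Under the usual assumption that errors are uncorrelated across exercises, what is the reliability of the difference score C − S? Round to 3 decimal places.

Var(C−S) = 9² + 17² − 2·9·17·0.76 = 370 − 232.56 = 137.44.
Under uncorrelated errors the observed covariances equal the true-score covariances, so only the own-variance terms attenuate.
True-score variance = [9²·0.92 + 17²·0.76] − 232.56 = 294.16 − 232.56 = 61.6.
Reliability = 61.6 / 137.44 = 0.448.

0.448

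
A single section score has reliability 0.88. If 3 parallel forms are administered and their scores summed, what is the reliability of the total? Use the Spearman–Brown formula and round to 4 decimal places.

0.9565

ρ_k = kρ / (1 + (k−1)ρ) = 3·0.88 / (1 + 2·0.88) = 2.640 / 2.760 = 0.9565.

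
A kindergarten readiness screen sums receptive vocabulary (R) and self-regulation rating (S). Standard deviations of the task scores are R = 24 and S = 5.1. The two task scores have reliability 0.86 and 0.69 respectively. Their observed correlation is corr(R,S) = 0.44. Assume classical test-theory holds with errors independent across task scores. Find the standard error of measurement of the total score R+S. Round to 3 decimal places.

9.418

Var(total) = 602.01 + 107.712 = 709.722.
True-score variance = 513.307 + 107.712 = 621.019, so reliability = 0.8750.
Error variance = 709.722 − 621.019 = 88.7031; SEM = √88.7031 = 9.418.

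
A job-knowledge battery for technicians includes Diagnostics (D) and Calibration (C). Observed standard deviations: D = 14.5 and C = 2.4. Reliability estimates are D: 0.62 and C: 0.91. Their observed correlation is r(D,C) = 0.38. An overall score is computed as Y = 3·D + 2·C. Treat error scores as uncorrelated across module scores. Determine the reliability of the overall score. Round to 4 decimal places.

Var(Y) = 3²·14.5² + 2²·2.4² + 2·[6·14.5·2.4·0.38] = 1915.29 + 158.688 = 2073.98.
Because errors are independent across components, Cov(Tᵢ,Tⱼ) = Cov(Xᵢ,Xⱼ); the off-diagonal part of the true-score variance is the same as above.
True-score variance = [3²·14.5²·0.62 + 2²·2.4²·0.91] + 158.688 = 1194.16 + 158.688 = 1352.85.
Reliability = 1352.85 / 2073.98 = 0.6523.

0.6523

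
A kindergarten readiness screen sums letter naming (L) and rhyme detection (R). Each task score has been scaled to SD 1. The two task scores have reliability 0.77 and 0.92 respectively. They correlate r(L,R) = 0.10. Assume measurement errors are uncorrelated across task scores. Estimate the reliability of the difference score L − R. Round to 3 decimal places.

Var(L−R) = 1 + 1 − 2·0.10 = 2 − 0.2 = 1.8.
With uncorrelated errors the cross-covariances are all true-score covariance, so they carry over unchanged; only the diagonal terms shrink to ρᵢσᵢ².
True-score variance = [0.77 + 0.92] − 0.2 = 1.69 − 0.2 = 1.49.
Reliability = 1.49 / 1.8 = 0.828.

0.828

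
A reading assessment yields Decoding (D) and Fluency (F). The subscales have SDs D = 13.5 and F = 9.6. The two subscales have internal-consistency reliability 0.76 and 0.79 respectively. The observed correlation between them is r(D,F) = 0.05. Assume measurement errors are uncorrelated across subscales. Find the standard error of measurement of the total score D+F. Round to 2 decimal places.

7.94

Var(total) = 274.41 + 12.96 = 287.37.
True-score variance = 211.316 + 12.96 = 224.276, so reliability = 0.7804.
Error variance = 287.37 − 224.276 = 63.0936; SEM = √63.0936 = 7.94.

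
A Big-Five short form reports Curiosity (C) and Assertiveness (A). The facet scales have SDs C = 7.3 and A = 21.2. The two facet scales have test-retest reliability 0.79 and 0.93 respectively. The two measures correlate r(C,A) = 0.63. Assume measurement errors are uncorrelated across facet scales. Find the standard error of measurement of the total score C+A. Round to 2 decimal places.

6.53

Var(total) = 502.73 + 194.998 = 697.728.
True-score variance = 460.078 + 194.998 = 655.076, so reliability = 0.9389.
Error variance = 697.728 − 655.076 = 42.6517; SEM = √42.6517 = 6.53.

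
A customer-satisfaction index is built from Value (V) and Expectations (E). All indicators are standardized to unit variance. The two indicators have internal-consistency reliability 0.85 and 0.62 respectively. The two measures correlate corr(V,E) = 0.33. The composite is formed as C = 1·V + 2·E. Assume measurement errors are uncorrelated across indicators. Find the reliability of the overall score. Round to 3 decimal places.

Var(C) = 1 + 2² + 2·[2·0.33] = 5 + 1.32 = 6.32.
Because errors are independent across components, Cov(Tᵢ,Tⱼ) = Cov(Xᵢ,Xⱼ); the off-diagonal part of the true-score variance is the same as above.
True-score variance = [0.85 + 2²·0.62] + 1.32 = 3.33 + 1.32 = 4.65.
Reliability = 4.65 / 6.32 = 0.736.

0.736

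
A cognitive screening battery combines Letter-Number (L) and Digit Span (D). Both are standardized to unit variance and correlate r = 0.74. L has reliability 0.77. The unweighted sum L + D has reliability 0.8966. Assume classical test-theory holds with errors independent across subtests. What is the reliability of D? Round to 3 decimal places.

0.870

Var(L+D) = 2 + 2·0.74 = 3.480.
True-score variance = ρ_L + ρ_D + 2·0.74, so 0.8966 = (0.77 + ρ_D + 1.48) / 3.480.
ρ_D = 0.8966·3.480 − 0.77 − 1.48 = 0.870.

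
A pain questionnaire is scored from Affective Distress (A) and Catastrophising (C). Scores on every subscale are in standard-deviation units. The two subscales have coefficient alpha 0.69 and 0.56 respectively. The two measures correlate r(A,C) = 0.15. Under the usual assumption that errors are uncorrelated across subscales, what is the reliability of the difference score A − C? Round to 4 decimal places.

Var(A−C) = 1 + 1 − 2·0.15 = 2 − 0.3 = 1.7.
Under uncorrelated errors the observed covariances equal the true-score covariances, so only the own-variance terms attenuate.
True-score variance = [0.69 + 0.56] − 0.3 = 1.25 − 0.3 = 0.95.
Reliability = 0.95 / 1.7 = 0.5588.

0.5588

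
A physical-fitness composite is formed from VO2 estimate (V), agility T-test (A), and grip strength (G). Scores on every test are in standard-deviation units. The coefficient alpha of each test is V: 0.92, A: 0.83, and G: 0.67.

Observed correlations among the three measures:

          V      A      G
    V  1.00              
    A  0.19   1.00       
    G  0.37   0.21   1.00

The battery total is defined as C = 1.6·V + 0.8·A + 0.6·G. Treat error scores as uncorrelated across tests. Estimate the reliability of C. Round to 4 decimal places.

0.9128

Var(C) = 1.6² + 0.8² + 0.6² + 2·[1.28·0.19 + 0.96·0.37 + 0.48·0.21] = 3.56 + 1.3984 = 4.9584.
Because errors are independent across components, Cov(Tᵢ,Tⱼ) = Cov(Xᵢ,Xⱼ); the off-diagonal part of the true-score variance is the same as above.
True-score variance = [1.6²·0.92 + 0.8²·0.83 + 0.6²·0.67] + 1.3984 = 3.1276 + 1.3984 = 4.526.
Reliability = 4.526 / 4.9584 = 0.9128.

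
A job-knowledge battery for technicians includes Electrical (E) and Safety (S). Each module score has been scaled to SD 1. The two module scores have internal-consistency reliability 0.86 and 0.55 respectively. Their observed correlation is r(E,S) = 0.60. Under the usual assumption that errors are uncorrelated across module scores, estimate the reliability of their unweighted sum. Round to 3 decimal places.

0.816

Var(E+S) = 2 + 2·[0.60] = 2 + 1.2 = 3.2.
Because errors are independent across components, Cov(Tᵢ,Tⱼ) = Cov(Xᵢ,Xⱼ); the off-diagonal part of the true-score variance is the same as above.
True-score variance = [0.86 + 0.55] + 1.2 = 1.41 + 1.2 = 2.61.
Reliability = 2.61 / 3.2 = 0.816.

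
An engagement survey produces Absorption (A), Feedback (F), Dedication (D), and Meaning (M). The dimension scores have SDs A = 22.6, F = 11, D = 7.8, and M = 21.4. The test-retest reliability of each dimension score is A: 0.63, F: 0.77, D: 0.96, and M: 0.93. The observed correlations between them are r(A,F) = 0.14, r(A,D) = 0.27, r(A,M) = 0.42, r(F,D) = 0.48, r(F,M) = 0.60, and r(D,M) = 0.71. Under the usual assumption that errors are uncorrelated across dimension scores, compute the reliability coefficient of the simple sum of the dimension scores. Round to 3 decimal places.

Var(A+F+D+M) = 22.6² + 11² + 7.8² + 21.4² + 2·[22.6·11·0.14 + 22.6·7.8·0.27 + 22.6·21.4·0.42 + 11·7.8·0.48 + 11·21.4·0.60 + 7.8·21.4·0.71] = 1150.56 + 1172.93 = 2323.49.
Because errors are independent across components, Cov(Tᵢ,Tⱼ) = Cov(Xᵢ,Xⱼ); the off-diagonal part of the true-score variance is the same as above.
True-score variance = [22.6²·0.63 + 11²·0.77 + 7.8²·0.96 + 21.4²·0.93] + 1172.93 = 899.258 + 1172.93 = 2072.19.
Reliability = 2072.19 / 2323.49 = 0.892.

0.892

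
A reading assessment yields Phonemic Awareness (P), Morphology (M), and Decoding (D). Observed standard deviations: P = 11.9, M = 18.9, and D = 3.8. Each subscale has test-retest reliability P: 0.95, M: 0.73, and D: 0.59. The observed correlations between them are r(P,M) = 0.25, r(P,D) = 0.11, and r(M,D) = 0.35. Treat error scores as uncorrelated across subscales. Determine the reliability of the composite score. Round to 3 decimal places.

Var(P+M+D) = 11.9² + 18.9² + 3.8² + 2·[11.9·18.9·0.25 + 11.9·3.8·0.11 + 18.9·3.8·0.35] = 513.26 + 172.677 = 685.937.
Because errors are independent across components, Cov(Tᵢ,Tⱼ) = Cov(Xᵢ,Xⱼ); the off-diagonal part of the true-score variance is the same as above.
True-score variance = [11.9²·0.95 + 18.9²·0.73 + 3.8²·0.59] + 172.677 = 403.812 + 172.677 = 576.49.
Reliability = 576.49 / 685.937 = 0.840.

0.840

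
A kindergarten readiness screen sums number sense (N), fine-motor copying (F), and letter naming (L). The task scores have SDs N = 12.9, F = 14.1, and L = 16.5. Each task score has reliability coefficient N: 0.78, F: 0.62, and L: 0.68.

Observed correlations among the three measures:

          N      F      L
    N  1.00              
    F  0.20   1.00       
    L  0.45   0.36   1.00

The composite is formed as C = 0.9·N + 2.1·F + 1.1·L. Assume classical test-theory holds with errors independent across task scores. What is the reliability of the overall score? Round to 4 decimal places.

Var(C) = 0.9²·12.9² + 2.1²·14.1² + 1.1²·16.5² + 2·[1.89·12.9·14.1·0.20 + 0.99·12.9·16.5·0.45 + 2.31·14.1·16.5·0.36] = 1340.97 + 714.102 = 2055.07.
Under uncorrelated errors the observed covariances equal the true-score covariances, so only the own-variance terms attenuate.
True-score variance = [0.9²·12.9²·0.78 + 2.1²·14.1²·0.62 + 1.1²·16.5²·0.68] + 714.102 = 872.731 + 714.102 = 1586.83.
Reliability = 1586.83 / 2055.07 = 0.7722.

0.7722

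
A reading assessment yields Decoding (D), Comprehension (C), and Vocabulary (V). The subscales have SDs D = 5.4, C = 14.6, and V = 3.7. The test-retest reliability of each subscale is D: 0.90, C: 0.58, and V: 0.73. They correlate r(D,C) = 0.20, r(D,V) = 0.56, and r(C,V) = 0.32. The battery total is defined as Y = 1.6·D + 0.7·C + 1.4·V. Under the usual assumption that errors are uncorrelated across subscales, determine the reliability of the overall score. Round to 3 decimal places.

Var(Y) = 1.6²·5.4² + 0.7²·14.6² + 1.4²·3.7² + 2·[1.12·5.4·14.6·0.20 + 2.24·5.4·3.7·0.56 + 0.98·14.6·3.7·0.32] = 205.93 + 119.327 = 325.258.
Because errors are independent across components, Cov(Tᵢ,Tⱼ) = Cov(Xᵢ,Xⱼ); the off-diagonal part of the true-score variance is the same as above.
True-score variance = [1.6²·5.4²·0.90 + 0.7²·14.6²·0.58 + 1.4²·3.7²·0.73] + 119.327 = 147.352 + 119.327 = 266.68.
Reliability = 266.68 / 325.258 = 0.820.

0.820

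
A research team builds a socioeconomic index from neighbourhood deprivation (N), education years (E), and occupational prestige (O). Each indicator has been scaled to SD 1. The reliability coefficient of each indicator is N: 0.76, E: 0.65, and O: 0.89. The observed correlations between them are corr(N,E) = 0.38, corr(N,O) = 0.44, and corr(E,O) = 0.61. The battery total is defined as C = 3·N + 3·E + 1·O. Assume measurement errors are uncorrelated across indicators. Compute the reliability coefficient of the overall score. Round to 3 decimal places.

0.831

Var(C) = 3² + 3² + 1 + 2·[9·0.38 + 3·0.44 + 3·0.61] = 19 + 13.14 = 32.14.
Under uncorrelated errors the observed covariances equal the true-score covariances, so only the own-variance terms attenuate.
True-score variance = [3²·0.76 + 3²·0.65 + 0.89] + 13.14 = 13.58 + 13.14 = 26.72.
Reliability = 26.72 / 32.14 = 0.831.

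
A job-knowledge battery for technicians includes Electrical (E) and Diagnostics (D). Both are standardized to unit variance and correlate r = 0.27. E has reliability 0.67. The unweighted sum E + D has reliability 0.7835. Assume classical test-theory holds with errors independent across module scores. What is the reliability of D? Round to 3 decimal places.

0.780

Var(E+D) = 2 + 2·0.27 = 2.540.
True-score variance = ρ_E + ρ_D + 2·0.27, so 0.7835 = (0.67 + ρ_D + 0.54) / 2.540.
ρ_D = 0.7835·2.540 − 0.67 − 0.54 = 0.780.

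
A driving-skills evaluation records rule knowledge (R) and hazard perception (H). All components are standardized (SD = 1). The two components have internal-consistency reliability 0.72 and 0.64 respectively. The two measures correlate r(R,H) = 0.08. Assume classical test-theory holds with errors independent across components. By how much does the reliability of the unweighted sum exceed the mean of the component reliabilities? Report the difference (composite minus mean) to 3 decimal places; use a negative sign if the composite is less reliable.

Var(sum) = 2 + 0.16 = 2.16; true-score variance = 1.36 + 0.16 = 1.52; composite reliability = 0.7037.
Mean component reliability = 0.6800.
Difference = 0.7037 − 0.6800 = 0.024.

0.024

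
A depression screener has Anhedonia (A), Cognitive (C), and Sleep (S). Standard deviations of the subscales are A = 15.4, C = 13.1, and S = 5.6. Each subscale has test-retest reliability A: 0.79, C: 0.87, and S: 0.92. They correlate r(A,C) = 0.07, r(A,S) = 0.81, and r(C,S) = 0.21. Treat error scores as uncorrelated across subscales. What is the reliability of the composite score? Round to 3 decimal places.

Var(A+C+S) = 15.4² + 13.1² + 5.6² + 2·[15.4·13.1·0.07 + 15.4·5.6·0.81 + 13.1·5.6·0.21] = 440.13 + 198.764 = 638.894.
Because errors are independent across components, Cov(Tᵢ,Tⱼ) = Cov(Xᵢ,Xⱼ); the off-diagonal part of the true-score variance is the same as above.
True-score variance = [15.4²·0.79 + 13.1²·0.87 + 5.6²·0.92] + 198.764 = 365.508 + 198.764 = 564.272.
Reliability = 564.272 / 638.894 = 0.883.

0.883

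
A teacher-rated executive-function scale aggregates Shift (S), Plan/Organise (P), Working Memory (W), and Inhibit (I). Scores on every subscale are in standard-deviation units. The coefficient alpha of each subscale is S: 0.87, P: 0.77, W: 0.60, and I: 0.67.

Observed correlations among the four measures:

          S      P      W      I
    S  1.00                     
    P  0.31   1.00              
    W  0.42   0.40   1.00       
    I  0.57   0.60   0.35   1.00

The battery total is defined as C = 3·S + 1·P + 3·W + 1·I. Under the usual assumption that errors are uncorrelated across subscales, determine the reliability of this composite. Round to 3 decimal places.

0.862

Var(C) = 3² + 1 + 3² + 1 + 2·[3·0.31 + 9·0.42 + 3·0.57 + 3·0.40 + 0.60 + 3·0.35] = 20 + 18.54 = 38.54.
Under uncorrelated errors the observed covariances equal the true-score covariances, so only the own-variance terms attenuate.
True-score variance = [3²·0.87 + 0.77 + 3²·0.60 + 0.67] + 18.54 = 14.67 + 18.54 = 33.21.
Reliability = 33.21 / 38.54 = 0.862.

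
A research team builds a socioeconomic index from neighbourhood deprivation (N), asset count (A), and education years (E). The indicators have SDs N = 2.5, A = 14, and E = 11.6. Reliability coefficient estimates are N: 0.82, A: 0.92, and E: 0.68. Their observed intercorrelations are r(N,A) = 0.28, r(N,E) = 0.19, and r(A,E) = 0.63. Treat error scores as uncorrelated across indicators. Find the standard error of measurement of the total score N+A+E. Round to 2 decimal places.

Var(total) = 336.81 + 235.244 = 572.054.
True-score variance = 276.946 + 235.244 = 512.19, so reliability = 0.8954.
Error variance = 572.054 − 512.19 = 59.8642; SEM = √59.8642 = 7.74.

7.74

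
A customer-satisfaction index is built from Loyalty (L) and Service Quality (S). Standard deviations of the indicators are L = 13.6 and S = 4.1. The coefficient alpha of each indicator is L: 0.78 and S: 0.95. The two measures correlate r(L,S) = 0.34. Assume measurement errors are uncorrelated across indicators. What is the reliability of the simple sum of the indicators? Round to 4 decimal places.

Var(L+S) = 13.6² + 4.1² + 2·[13.6·4.1·0.34] = 201.77 + 37.9168 = 239.687.
Because errors are independent across components, Cov(Tᵢ,Tⱼ) = Cov(Xᵢ,Xⱼ); the off-diagonal part of the true-score variance is the same as above.
True-score variance = [13.6²·0.78 + 4.1²·0.95] + 37.9168 = 160.238 + 37.9168 = 198.155.
Reliability = 198.155 / 239.687 = 0.8267.

0.8267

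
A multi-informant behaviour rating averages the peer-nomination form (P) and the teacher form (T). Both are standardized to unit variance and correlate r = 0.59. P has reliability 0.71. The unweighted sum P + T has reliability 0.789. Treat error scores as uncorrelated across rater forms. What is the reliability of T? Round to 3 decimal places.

Var(P+T) = 2 + 2·0.59 = 3.180.
True-score variance = ρ_P + ρ_T + 2·0.59, so 0.789 = (0.71 + ρ_T + 1.18) / 3.180.
ρ_T = 0.789·3.180 − 0.71 − 1.18 = 0.619.

0.619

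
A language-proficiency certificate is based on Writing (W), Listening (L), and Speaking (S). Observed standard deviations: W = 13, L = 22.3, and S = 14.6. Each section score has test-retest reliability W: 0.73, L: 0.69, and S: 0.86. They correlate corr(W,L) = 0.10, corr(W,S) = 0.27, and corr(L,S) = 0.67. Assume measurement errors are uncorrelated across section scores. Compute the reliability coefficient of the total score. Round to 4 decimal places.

Var(W+L+S) = 13² + 22.3² + 14.6² + 2·[13·22.3·0.10 + 13·14.6·0.27 + 22.3·14.6·0.67] = 879.45 + 596.749 = 1476.2.
Under uncorrelated errors the observed covariances equal the true-score covariances, so only the own-variance terms attenuate.
True-score variance = [13²·0.73 + 22.3²·0.69 + 14.6²·0.86] + 596.749 = 649.818 + 596.749 = 1246.57.
Reliability = 1246.57 / 1476.2 = 0.8444.

0.8444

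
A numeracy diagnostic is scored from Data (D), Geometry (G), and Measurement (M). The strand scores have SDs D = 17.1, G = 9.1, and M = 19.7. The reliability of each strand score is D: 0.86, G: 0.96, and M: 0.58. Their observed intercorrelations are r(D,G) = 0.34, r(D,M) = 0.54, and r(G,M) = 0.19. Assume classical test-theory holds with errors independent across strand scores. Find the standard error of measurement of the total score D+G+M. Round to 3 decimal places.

Var(total) = 763.31 + 537.757 = 1301.07.
True-score variance = 556.062 + 537.757 = 1093.82, so reliability = 0.8407.
Error variance = 1301.07 − 1093.82 = 207.248; SEM = √207.248 = 14.396.

14.396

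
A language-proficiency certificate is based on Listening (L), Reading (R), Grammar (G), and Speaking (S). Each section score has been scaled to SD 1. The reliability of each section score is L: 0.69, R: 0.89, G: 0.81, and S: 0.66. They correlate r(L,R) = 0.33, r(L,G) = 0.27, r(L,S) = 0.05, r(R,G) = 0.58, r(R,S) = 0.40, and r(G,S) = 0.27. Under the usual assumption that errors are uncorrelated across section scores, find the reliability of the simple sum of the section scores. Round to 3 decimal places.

Var(L+R+G+S) = 4 + 2·[0.33 + 0.27 + 0.05 + 0.58 + 0.40 + 0.27] = 4 + 3.8 = 7.8.
With uncorrelated errors the cross-covariances are all true-score covariance, so they carry over unchanged; only the diagonal terms shrink to ρᵢσᵢ².
True-score variance = [0.69 + 0.89 + 0.81 + 0.66] + 3.8 = 3.05 + 3.8 = 6.85.
Reliability = 6.85 / 7.8 = 0.878.

0.878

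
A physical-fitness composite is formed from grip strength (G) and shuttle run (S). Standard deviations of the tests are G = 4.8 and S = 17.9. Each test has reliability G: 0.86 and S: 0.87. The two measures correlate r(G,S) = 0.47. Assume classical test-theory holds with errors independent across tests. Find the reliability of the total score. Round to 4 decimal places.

Var(G+S) = 4.8² + 17.9² + 2·[4.8·17.9·0.47] = 343.45 + 80.7648 = 424.215.
Under uncorrelated errors the observed covariances equal the true-score covariances, so only the own-variance terms attenuate.
True-score variance = [4.8²·0.86 + 17.9²·0.87] + 80.7648 = 298.571 + 80.7648 = 379.336.
Reliability = 379.336 / 424.215 = 0.8942.

0.8942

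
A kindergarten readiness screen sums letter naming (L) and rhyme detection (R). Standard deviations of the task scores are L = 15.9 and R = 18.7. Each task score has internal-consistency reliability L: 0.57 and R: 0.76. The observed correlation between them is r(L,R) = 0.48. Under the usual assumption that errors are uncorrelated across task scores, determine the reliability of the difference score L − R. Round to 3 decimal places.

Var(L−R) = 15.9² + 18.7² − 2·15.9·18.7·0.48 = 602.5 − 285.437 = 317.063.
Because errors are independent across components, Cov(Tᵢ,Tⱼ) = Cov(Xᵢ,Xⱼ); the off-diagonal part of the true-score variance is the same as above.
True-score variance = [15.9²·0.57 + 18.7²·0.76] − 285.437 = 409.866 − 285.437 = 124.429.
Reliability = 124.429 / 317.063 = 0.392.

0.392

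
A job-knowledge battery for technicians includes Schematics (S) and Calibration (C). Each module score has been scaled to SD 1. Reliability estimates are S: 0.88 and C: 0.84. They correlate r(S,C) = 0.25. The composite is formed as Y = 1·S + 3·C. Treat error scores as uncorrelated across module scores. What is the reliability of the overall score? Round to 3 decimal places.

Var(Y) = 1 + 3² + 2·[3·0.25] = 10 + 1.5 = 11.5.
With uncorrelated errors the cross-covariances are all true-score covariance, so they carry over unchanged; only the diagonal terms shrink to ρᵢσᵢ².
True-score variance = [0.88 + 3²·0.84] + 1.5 = 8.44 + 1.5 = 9.94.
Reliability = 9.94 / 11.5 = 0.864.

0.864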